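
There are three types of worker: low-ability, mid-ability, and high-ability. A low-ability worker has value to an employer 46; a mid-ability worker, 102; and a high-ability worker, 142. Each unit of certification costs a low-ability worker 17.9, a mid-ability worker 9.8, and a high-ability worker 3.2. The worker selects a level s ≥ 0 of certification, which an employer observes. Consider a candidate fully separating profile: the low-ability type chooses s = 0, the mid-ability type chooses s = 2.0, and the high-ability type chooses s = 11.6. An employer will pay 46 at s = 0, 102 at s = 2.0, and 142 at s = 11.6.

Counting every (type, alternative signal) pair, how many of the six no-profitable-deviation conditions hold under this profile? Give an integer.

5

High-ability (own payoff 142 − 3.2×11.6 = 104.88): to s=0 gives 46 → no gain ✓; to s=2.0 gives 102 − 3.2×2.0 = 95.6 → no gain ✓.
Mid-ability (own payoff 102 − 9.8×2.0 = 82.4): to s=0 gives 46 → no gain ✓; to s=11.6 gives 142 − 9.8×11.6 = 28.32 → no gain ✓.
Low-ability (own payoff 46): to s=2.0 gives 102 − 17.9×2.0 = 66.2 → profitable ✗; to s=11.6 gives 142 − 17.9×11.6 = -65.64 → no gain ✓.
5 of the 6 constraints hold; not an equilibrium.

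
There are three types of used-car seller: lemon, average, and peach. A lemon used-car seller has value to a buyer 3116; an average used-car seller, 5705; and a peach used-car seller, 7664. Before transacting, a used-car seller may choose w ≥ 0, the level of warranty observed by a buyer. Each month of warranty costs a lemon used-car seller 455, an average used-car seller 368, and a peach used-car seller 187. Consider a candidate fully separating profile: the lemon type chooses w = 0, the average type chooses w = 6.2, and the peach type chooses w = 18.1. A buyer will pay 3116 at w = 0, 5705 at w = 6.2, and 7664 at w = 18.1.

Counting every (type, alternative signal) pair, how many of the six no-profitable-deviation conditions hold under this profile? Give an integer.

Average (own payoff 5705 − 368×6.2 = 3423.4): to w=0 gives 3116 → no gain ✓; to w=18.1 gives 7664 − 368×18.1 = 1003.2 → no gain ✓.
Lemon (own payoff 3116): to w=6.2 gives 5705 − 455×6.2 = 2884 → no gain ✓; to w=18.1 gives 7664 − 455×18.1 = -571.5 → no gain ✓.
Peach (own payoff 7664 − 187×18.1 = 4279.3): to w=0 gives 3116 → no gain ✓; to w=6.2 gives 5705 − 187×6.2 = 4545.6 → profitable ✗.
5 of the 6 constraints hold; not an equilibrium.

5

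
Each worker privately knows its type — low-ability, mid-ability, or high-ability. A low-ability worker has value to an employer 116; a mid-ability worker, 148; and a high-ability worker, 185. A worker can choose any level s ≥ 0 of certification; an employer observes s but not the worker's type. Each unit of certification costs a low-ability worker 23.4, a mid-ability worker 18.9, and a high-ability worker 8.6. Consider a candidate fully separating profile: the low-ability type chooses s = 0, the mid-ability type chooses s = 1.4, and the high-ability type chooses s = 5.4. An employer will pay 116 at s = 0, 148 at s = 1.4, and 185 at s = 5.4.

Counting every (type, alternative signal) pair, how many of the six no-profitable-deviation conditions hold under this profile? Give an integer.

6

High-ability (own payoff 185 − 8.6×5.4 = 138.56): to s=0 gives 116 → no gain ✓; to s=1.4 gives 148 − 8.6×1.4 = 135.96 → no gain ✓.
Low-ability (own payoff 116): to s=1.4 gives 148 − 23.4×1.4 = 115.24 → no gain ✓; to s=5.4 gives 185 − 23.4×5.4 = 58.64 → no gain ✓.
Mid-ability (own payoff 148 − 18.9×1.4 = 121.54): to s=0 gives 116 → no gain ✓; to s=5.4 gives 185 − 18.9×5.4 = 82.94 → no gain ✓.
6 of the 6 constraints hold; this profile is a separating equilibrium.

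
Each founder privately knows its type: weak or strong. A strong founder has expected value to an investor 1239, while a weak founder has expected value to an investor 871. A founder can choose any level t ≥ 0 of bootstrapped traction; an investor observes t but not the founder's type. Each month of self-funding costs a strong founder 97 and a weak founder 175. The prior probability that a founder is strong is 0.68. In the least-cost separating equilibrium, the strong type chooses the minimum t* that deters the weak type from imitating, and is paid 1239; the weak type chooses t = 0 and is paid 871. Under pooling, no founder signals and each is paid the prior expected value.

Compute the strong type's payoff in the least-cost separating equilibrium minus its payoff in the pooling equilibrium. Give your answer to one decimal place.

Least-cost separating signal: t* solves 871 = 1239 − 175·t*, so t* = (1239 − 871)/175 ≈ 2.1029.
Strong type's separating payoff: 1239 − 97 × t* = 1239 − 97 × (1239 − 871)/175 = 1239 − 35696/175 ≈ 1035.023.
Pooling payoff: 0.68 × 1239 + 0.32 × 871 = 1121.24.
Difference: 1035.023 − 1121.24 = -86.217, i.e. -86.2 to one decimal place.
The strong type would prefer the pooling outcome.

-86.2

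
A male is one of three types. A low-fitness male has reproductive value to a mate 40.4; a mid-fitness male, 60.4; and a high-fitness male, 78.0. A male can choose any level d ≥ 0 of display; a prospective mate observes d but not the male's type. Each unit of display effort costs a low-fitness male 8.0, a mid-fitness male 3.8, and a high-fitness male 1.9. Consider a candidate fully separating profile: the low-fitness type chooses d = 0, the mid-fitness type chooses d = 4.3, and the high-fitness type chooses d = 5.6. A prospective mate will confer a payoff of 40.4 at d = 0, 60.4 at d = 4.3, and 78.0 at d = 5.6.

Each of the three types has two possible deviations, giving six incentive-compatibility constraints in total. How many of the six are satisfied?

Low-fitness (own payoff 40.4): to d=4.3 gives 60.4 − 8.0×4.3 = 26 → no gain ✓; to d=5.6 gives 78.0 − 8.0×5.6 = 33.2 → no gain ✓.
Mid-fitness (own payoff 60.4 − 3.8×4.3 = 44.06): to d=0 gives 40.4 → no gain ✓; to d=5.6 gives 78.0 − 3.8×5.6 = 56.72 → profitable ✗.
High-fitness (own payoff 78.0 − 1.9×5.6 = 67.36): to d=0 gives 40.4 → no gain ✓; to d=4.3 gives 60.4 − 1.9×4.3 = 52.23 → no gain ✓.
5 of the 6 constraints hold; not an equilibrium.

5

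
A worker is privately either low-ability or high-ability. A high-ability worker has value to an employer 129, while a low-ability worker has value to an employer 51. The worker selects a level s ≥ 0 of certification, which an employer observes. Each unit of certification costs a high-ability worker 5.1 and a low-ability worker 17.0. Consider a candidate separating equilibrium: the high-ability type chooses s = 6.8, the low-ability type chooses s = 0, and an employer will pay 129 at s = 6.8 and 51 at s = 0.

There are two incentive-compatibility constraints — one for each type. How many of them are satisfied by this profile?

2

Low-ability type: stay at 0 → 51; mimic → 129 − 17.0 × 6.8 = 13.4. IC holds (51 ≥ 13.4).
High-ability type: signal → 129 − 5.1 × 6.8 = 94.32; deviate to 0 → 51. IC holds (94.32 ≥ 51).
2 of 2 constraints hold, so this is a separating equilibrium.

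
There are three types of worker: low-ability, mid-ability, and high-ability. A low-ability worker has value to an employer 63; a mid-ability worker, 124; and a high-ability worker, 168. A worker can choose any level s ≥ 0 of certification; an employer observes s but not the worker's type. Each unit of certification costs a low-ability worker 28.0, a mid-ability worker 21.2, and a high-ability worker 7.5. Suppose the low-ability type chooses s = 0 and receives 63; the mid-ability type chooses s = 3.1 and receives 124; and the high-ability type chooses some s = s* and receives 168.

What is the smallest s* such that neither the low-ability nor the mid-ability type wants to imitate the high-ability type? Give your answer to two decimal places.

5.18

Low-ability type (on-path payoff 63) won't mimic when 63 ≥ 168 − 28.0·s*, i.e. s* ≥ 3.75.
Mid-ability type (on-path payoff 124 − 21.2×3.1 = 58.28) won't mimic when 58.28 ≥ 168 − 21.2·s*, i.e. s* ≥ 5.18.
Both must hold, so s* = max(3.75, 5.18) = 5.18. The mid-ability type's constraint binds.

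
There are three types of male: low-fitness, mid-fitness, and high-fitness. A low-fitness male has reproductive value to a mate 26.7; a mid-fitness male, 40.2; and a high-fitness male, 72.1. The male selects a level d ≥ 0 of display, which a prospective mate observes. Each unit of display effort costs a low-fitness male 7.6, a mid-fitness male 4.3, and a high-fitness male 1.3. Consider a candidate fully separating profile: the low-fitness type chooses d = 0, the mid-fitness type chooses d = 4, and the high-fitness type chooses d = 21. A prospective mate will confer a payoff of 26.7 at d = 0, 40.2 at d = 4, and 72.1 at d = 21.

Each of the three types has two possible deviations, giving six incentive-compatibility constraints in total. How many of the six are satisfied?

High-fitness (own payoff 72.1 − 1.3×21 = 44.8): to d=0 gives 26.7 → no gain ✓; to d=4 gives 40.2 − 1.3×4 = 35 → no gain ✓.
Mid-fitness (own payoff 40.2 − 4.3×4 = 23): to d=0 gives 26.7 → profitable ✗; to d=21 gives 72.1 − 4.3×21 = -18.2 → no gain ✓.
Low-fitness (own payoff 26.7): to d=4 gives 40.2 − 7.6×4 = 9.8 → no gain ✓; to d=21 gives 72.1 − 7.6×21 = -87.5 → no gain ✓.
5 of the 6 constraints hold; not an equilibrium.

5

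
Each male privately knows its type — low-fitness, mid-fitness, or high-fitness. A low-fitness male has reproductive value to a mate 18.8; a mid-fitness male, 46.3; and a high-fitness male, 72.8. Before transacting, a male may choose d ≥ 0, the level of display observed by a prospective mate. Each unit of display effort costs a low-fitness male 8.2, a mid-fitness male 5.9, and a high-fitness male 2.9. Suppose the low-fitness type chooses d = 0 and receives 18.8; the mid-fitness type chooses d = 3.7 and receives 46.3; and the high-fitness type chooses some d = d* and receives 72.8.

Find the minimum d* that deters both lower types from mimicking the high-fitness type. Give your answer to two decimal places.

8.19

Mid-fitness type (on-path payoff 46.3 − 5.9×3.7 = 24.47) won't mimic when 24.47 ≥ 72.8 − 5.9·d*, i.e. d* ≥ 8.19.
Low-fitness type (on-path payoff 18.8) won't mimic when 18.8 ≥ 72.8 − 8.2·d*, i.e. d* ≥ 6.59.
Both must hold, so d* = max(6.59, 8.19) = 8.19. The mid-fitness type's constraint binds.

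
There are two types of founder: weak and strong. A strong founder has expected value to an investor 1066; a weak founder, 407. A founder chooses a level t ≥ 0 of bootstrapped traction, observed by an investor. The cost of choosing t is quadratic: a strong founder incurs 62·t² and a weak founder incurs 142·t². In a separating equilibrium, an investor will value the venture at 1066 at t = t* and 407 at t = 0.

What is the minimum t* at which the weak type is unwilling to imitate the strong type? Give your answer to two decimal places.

The weak type at t = 0 receives 407; imitating at t* yields 1066 − 142·t*².
Indifference: 407 = 1066 − 142·t*², so t*² = (1066 − 407) / 142 ≈ 4.6408.
t* = √4.6408 ≈ 2.15.

2.15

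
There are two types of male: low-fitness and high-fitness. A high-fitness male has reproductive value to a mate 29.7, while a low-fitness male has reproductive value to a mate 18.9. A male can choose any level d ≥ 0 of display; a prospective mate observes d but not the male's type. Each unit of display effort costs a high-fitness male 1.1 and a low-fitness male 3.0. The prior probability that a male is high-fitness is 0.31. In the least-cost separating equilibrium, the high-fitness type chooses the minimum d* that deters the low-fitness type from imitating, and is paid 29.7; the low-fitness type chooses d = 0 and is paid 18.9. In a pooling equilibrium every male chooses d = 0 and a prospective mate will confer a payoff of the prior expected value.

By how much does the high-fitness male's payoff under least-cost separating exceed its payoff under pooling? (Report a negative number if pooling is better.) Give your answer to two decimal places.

Least-cost separating signal: d* solves 18.9 = 29.7 − 3.0·d*, so d* = (29.7 − 18.9)/3.0 = 3.6.
High-fitness type's separating payoff: 29.7 − 1.1 × d* = 29.7 − 1.1 × (29.7 − 18.9)/3.0 = 29.7 − 11.88/3.0 = 25.74.
Pooling payoff: 0.31 × 29.7 + 0.69 × 18.9 = 22.248.
Difference: 25.74 − 22.248 = 3.492, i.e. 3.49 to two decimal places.
The high-fitness type prefers to separate.

3.49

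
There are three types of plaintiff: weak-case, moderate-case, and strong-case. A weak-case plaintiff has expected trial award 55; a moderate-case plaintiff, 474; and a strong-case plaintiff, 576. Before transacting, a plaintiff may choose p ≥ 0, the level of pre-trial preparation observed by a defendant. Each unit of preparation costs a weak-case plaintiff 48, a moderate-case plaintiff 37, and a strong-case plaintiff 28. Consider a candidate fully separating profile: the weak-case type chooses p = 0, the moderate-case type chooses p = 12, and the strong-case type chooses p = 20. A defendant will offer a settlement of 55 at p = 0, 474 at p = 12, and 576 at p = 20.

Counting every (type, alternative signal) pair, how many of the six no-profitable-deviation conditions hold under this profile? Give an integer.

Weak-case (own payoff 55): to p=12 gives 474 − 48×12 = -102 → no gain ✓; to p=20 gives 576 − 48×20 = -384 → no gain ✓.
Strong-case (own payoff 576 − 28×20 = 16): to p=0 gives 55 → profitable ✗; to p=12 gives 474 − 28×12 = 138 → profitable ✗.
Moderate-case (own payoff 474 − 37×12 = 30): to p=0 gives 55 → profitable ✗; to p=20 gives 576 − 37×20 = -164 → no gain ✓.
3 of the 6 constraints hold; not an equilibrium.

3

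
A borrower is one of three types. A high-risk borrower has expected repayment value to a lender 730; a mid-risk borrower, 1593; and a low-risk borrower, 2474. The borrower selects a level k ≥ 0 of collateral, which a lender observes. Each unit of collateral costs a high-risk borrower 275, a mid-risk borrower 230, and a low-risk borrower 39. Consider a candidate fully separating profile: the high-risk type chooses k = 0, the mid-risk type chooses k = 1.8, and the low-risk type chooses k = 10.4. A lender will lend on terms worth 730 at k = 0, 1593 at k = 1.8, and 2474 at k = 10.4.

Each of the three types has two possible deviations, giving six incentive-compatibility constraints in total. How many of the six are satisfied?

5

Low-risk (own payoff 2474 − 39×10.4 = 2068.4): to k=0 gives 730 → no gain ✓; to k=1.8 gives 1593 − 39×1.8 = 1522.8 → no gain ✓.
High-risk (own payoff 730): to k=1.8 gives 1593 − 275×1.8 = 1098 → profitable ✗; to k=10.4 gives 2474 − 275×10.4 = -386 → no gain ✓.
Mid-risk (own payoff 1593 − 230×1.8 = 1179): to k=0 gives 730 → no gain ✓; to k=10.4 gives 2474 − 230×10.4 = 82 → no gain ✓.
5 of the 6 constraints hold; not an equilibrium.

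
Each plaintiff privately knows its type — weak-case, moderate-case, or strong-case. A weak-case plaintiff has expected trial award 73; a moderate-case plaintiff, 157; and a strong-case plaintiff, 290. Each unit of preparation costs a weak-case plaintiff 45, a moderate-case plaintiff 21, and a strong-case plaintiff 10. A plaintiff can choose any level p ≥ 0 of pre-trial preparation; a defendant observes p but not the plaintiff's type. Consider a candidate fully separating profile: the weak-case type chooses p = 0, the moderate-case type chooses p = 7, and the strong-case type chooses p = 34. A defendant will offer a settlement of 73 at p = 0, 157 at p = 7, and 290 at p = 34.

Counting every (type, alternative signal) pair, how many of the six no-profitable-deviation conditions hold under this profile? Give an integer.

Moderate-case (own payoff 157 − 21×7 = 10): to p=0 gives 73 → profitable ✗; to p=34 gives 290 − 21×34 = -424 → no gain ✓.
Weak-case (own payoff 73): to p=7 gives 157 − 45×7 = -158 → no gain ✓; to p=34 gives 290 − 45×34 = -1240 → no gain ✓.
Strong-case (own payoff 290 − 10×34 = -50): to p=0 gives 73 → profitable ✗; to p=7 gives 157 − 10×7 = 87 → profitable ✗.
3 of the 6 constraints hold; not an equilibrium.

3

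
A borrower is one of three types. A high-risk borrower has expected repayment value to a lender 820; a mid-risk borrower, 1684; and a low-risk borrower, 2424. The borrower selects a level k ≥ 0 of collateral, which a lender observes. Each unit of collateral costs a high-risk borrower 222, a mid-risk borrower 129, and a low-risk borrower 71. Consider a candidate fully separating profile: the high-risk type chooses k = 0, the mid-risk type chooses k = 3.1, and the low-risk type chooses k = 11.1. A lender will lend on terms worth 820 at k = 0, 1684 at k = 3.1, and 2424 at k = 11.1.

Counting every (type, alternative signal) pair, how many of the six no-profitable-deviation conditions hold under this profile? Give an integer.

5

Mid-risk (own payoff 1684 − 129×3.1 = 1284.1): to k=0 gives 820 → no gain ✓; to k=11.1 gives 2424 − 129×11.1 = 992.1 → no gain ✓.
High-risk (own payoff 820): to k=3.1 gives 1684 − 222×3.1 = 995.8 → profitable ✗; to k=11.1 gives 2424 − 222×11.1 = -40.2 → no gain ✓.
Low-risk (own payoff 2424 − 71×11.1 = 1635.9): to k=0 gives 820 → no gain ✓; to k=3.1 gives 1684 − 71×3.1 = 1463.9 → no gain ✓.
5 of the 6 constraints hold; not an equilibrium.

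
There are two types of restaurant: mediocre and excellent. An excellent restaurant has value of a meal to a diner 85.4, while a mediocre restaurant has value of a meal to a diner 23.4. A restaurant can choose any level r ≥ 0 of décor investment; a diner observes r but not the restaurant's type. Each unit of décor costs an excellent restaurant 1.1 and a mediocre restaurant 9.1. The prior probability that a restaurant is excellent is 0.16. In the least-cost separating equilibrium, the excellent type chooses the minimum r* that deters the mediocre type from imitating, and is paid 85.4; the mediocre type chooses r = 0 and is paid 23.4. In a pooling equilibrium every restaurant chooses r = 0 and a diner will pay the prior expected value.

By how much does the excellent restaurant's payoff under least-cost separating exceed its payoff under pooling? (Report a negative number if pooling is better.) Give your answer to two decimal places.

Least-cost separating signal: r* solves 23.4 = 85.4 − 9.1·r*, so r* = (85.4 − 23.4)/9.1 ≈ 6.8132.
Excellent type's separating payoff: 85.4 − 1.1 × r* = 85.4 − 1.1 × (85.4 − 23.4)/9.1 = 85.4 − 68.2/9.1 ≈ 77.9055.
Pooling payoff: 0.16 × 85.4 + 0.84 × 23.4 = 33.32.
Difference: 77.9055 − 33.32 = 44.5855, i.e. 44.59 to two decimal places.
The excellent type prefers to separate.

44.59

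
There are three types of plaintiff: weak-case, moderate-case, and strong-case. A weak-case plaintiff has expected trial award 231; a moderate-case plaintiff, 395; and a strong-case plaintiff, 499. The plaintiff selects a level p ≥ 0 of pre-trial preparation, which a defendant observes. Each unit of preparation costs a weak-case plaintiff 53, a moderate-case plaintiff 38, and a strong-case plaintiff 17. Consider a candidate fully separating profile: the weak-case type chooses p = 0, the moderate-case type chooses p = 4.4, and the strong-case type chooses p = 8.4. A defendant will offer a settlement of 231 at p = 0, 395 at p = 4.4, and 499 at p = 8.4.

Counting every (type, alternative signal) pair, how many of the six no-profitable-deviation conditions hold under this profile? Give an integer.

5

Strong-case (own payoff 499 − 17×8.4 = 356.2): to p=0 gives 231 → no gain ✓; to p=4.4 gives 395 − 17×4.4 = 320.2 → no gain ✓.
Weak-case (own payoff 231): to p=4.4 gives 395 − 53×4.4 = 161.8 → no gain ✓; to p=8.4 gives 499 − 53×8.4 = 53.8 → no gain ✓.
Moderate-case (own payoff 395 − 38×4.4 = 227.8): to p=0 gives 231 → profitable ✗; to p=8.4 gives 499 − 38×8.4 = 179.8 → no gain ✓.
5 of the 6 constraints hold; not an equilibrium.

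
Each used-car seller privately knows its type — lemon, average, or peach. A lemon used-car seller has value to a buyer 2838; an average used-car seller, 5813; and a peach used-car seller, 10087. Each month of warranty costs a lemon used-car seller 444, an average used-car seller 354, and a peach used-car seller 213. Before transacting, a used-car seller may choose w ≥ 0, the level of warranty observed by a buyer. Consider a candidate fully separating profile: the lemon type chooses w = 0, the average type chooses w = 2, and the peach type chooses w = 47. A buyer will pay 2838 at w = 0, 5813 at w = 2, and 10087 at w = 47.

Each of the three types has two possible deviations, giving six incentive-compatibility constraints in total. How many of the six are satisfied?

Peach (own payoff 10087 − 213×47 = 76): to w=0 gives 2838 → profitable ✗; to w=2 gives 5813 − 213×2 = 5387 → profitable ✗.
Average (own payoff 5813 − 354×2 = 5105): to w=0 gives 2838 → no gain ✓; to w=47 gives 10087 − 354×47 = -6551 → no gain ✓.
Lemon (own payoff 2838): to w=2 gives 5813 − 444×2 = 4925 → profitable ✗; to w=47 gives 10087 − 444×47 = -10781 → no gain ✓.
3 of the 6 constraints hold; not an equilibrium.

3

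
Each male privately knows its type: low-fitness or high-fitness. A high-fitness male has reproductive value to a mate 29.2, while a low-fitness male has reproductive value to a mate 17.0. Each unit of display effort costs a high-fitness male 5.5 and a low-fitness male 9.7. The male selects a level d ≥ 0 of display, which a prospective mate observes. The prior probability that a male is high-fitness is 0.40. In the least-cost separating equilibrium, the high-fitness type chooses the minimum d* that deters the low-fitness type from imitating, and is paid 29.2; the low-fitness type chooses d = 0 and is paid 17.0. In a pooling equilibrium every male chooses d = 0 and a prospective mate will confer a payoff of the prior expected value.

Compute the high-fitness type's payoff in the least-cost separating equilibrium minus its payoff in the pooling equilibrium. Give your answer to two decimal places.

0.40

Least-cost separating signal: d* solves 17.0 = 29.2 − 9.7·d*, so d* = (29.2 − 17.0)/9.7 ≈ 1.2577.
High-fitness type's separating payoff: 29.2 − 5.5 × d* = 29.2 − 5.5 × (29.2 − 17.0)/9.7 = 29.2 − 67.1/9.7 ≈ 22.2825.
Pooling payoff: 0.40 × 29.2 + 0.60 × 17.0 = 21.88.
Difference: 22.2825 − 21.88 = 0.4025, i.e. 0.40 to two decimal places.
The high-fitness type prefers to separate.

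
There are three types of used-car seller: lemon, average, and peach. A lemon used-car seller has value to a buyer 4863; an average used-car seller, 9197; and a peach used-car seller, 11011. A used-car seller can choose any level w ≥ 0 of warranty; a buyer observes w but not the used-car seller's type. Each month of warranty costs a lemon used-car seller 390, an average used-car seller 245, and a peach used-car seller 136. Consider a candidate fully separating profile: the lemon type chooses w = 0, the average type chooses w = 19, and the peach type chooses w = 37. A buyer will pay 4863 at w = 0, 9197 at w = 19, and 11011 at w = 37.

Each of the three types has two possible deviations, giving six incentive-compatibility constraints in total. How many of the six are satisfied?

4

Average (own payoff 9197 − 245×19 = 4542): to w=0 gives 4863 → profitable ✗; to w=37 gives 11011 − 245×37 = 1946 → no gain ✓.
Lemon (own payoff 4863): to w=19 gives 9197 − 390×19 = 1787 → no gain ✓; to w=37 gives 11011 − 390×37 = -3419 → no gain ✓.
Peach (own payoff 11011 − 136×37 = 5979): to w=0 gives 4863 → no gain ✓; to w=19 gives 9197 − 136×19 = 6613 → profitable ✗.
4 of the 6 constraints hold; not an equilibrium.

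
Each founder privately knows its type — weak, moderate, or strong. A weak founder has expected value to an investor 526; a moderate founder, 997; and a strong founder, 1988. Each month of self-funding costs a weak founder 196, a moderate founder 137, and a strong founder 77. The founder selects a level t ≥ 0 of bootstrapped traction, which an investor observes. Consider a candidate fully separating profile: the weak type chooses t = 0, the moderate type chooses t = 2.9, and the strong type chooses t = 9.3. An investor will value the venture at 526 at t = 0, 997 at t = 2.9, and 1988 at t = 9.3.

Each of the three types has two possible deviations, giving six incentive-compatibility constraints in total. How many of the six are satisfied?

5

Weak (own payoff 526): to t=2.9 gives 997 − 196×2.9 = 428.6 → no gain ✓; to t=9.3 gives 1988 − 196×9.3 = 165.2 → no gain ✓.
Strong (own payoff 1988 − 77×9.3 = 1271.9): to t=0 gives 526 → no gain ✓; to t=2.9 gives 997 − 77×2.9 = 773.7 → no gain ✓.
Moderate (own payoff 997 − 137×2.9 = 599.7): to t=0 gives 526 → no gain ✓; to t=9.3 gives 1988 − 137×9.3 = 713.9 → profitable ✗.
5 of the 6 constraints hold; not an equilibrium.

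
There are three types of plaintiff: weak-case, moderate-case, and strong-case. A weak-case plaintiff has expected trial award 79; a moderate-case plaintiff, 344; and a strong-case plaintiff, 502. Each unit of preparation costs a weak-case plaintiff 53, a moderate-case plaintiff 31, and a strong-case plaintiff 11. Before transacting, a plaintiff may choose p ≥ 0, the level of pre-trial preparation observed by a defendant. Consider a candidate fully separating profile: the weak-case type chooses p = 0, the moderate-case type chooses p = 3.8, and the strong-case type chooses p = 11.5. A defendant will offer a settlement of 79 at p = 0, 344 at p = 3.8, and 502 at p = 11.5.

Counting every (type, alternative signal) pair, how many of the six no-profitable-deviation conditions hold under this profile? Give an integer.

5

Moderate-case (own payoff 344 − 31×3.8 = 226.2): to p=0 gives 79 → no gain ✓; to p=11.5 gives 502 − 31×11.5 = 145.5 → no gain ✓.
Weak-case (own payoff 79): to p=3.8 gives 344 − 53×3.8 = 142.6 → profitable ✗; to p=11.5 gives 502 − 53×11.5 = -107.5 → no gain ✓.
Strong-case (own payoff 502 − 11×11.5 = 375.5): to p=0 gives 79 → no gain ✓; to p=3.8 gives 344 − 11×3.8 = 302.2 → no gain ✓.
5 of the 6 constraints hold; not an equilibrium.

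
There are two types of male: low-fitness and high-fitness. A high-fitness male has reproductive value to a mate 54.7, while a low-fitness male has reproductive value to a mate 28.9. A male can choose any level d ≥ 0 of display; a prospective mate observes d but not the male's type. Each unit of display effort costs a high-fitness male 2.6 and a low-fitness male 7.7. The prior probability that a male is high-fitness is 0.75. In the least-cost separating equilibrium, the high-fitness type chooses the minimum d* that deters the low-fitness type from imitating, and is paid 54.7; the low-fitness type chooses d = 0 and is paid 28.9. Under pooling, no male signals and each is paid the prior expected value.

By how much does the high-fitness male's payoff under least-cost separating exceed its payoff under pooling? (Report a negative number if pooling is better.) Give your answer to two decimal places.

Least-cost separating signal: d* solves 28.9 = 54.7 − 7.7·d*, so d* = (54.7 − 28.9)/7.7 ≈ 3.3506.
High-fitness type's separating payoff: 54.7 − 2.6 × d* = 54.7 − 2.6 × (54.7 − 28.9)/7.7 = 54.7 − 67.08/7.7 ≈ 45.9883.
Pooling payoff: 0.75 × 54.7 + 0.25 × 28.9 = 48.25.
Difference: 45.9883 − 48.25 = -2.2617, i.e. -2.26 to two decimal places.
The high-fitness type would prefer the pooling outcome.

-2.26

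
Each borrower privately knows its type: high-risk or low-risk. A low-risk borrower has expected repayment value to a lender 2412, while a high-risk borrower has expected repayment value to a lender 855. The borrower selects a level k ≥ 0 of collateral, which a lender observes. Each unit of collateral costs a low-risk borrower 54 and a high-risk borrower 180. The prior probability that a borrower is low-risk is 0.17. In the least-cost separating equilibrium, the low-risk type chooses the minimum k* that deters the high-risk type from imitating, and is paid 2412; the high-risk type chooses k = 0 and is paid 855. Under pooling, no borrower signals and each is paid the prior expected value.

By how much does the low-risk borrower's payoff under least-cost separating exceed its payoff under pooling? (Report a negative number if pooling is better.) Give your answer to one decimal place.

Least-cost separating signal: k* solves 855 = 2412 − 180·k*, so k* = (2412 − 855)/180 = 8.65.
Low-risk type's separating payoff: 2412 − 54 × k* = 2412 − 54 × (2412 − 855)/180 = 2412 − 84078/180 = 1944.9.
Pooling payoff: 0.17 × 2412 + 0.83 × 855 = 1119.69.
Difference: 1944.9 − 1119.69 = 825.21, i.e. 825.2 to one decimal place.
The low-risk type prefers to separate.

825.2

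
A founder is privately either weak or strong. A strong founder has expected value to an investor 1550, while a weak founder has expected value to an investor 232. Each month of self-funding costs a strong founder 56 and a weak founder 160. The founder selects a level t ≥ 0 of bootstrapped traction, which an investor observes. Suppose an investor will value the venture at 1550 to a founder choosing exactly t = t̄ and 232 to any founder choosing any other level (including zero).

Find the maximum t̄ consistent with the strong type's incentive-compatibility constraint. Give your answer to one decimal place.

Choosing t̄ yields the strong type 1550 − 56·t̄; choosing zero yields 232.
The strong type is indifferent at 1550 − 56·t̄ = 232, i.e. t̄ = (1550 − 232) / 56 ≈ 23.5.
For any t̄ above 23.5 the strong type would rather pool at zero, so separation collapses.

23.5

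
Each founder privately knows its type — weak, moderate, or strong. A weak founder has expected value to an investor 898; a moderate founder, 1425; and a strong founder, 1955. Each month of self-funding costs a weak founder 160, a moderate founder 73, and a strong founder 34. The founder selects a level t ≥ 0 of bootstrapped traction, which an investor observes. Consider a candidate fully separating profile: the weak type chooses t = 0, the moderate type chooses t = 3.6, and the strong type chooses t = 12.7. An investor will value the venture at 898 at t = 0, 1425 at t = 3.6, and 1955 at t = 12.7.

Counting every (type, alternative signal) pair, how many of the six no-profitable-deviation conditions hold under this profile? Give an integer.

Moderate (own payoff 1425 − 73×3.6 = 1162.2): to t=0 gives 898 → no gain ✓; to t=12.7 gives 1955 − 73×12.7 = 1027.9 → no gain ✓.
Strong (own payoff 1955 − 34×12.7 = 1523.2): to t=0 gives 898 → no gain ✓; to t=3.6 gives 1425 − 34×3.6 = 1302.6 → no gain ✓.
Weak (own payoff 898): to t=3.6 gives 1425 − 160×3.6 = 849 → no gain ✓; to t=12.7 gives 1955 − 160×12.7 = -77 → no gain ✓.
6 of the 6 constraints hold; this profile is a separating equilibrium.

6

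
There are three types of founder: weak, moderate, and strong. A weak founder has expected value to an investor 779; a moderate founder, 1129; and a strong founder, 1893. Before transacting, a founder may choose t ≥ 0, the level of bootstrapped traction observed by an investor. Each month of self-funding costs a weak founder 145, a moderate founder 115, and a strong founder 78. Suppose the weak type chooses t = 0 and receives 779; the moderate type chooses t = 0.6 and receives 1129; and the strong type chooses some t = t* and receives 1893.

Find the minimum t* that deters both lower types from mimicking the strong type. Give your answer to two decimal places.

Moderate type (on-path payoff 1129 − 115×0.6 = 1060) won't mimic when 1060 ≥ 1893 − 115·t*, i.e. t* ≥ 7.24.
Weak type (on-path payoff 779) won't mimic when 779 ≥ 1893 − 145·t*, i.e. t* ≥ 7.68.
Both must hold, so t* = max(7.68, 7.24) = 7.68. The weak type's constraint binds.

7.68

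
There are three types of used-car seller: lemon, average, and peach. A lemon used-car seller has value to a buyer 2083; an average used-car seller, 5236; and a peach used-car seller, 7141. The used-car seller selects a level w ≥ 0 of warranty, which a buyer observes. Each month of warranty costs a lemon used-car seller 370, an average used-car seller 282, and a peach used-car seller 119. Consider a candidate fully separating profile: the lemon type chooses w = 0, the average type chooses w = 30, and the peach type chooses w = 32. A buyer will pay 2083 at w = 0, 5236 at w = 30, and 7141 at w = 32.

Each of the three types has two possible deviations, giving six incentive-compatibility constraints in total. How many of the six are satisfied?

Lemon (own payoff 2083): to w=30 gives 5236 − 370×30 = -5864 → no gain ✓; to w=32 gives 7141 − 370×32 = -4699 → no gain ✓.
Peach (own payoff 7141 − 119×32 = 3333): to w=0 gives 2083 → no gain ✓; to w=30 gives 5236 − 119×30 = 1666 → no gain ✓.
Average (own payoff 5236 − 282×30 = -3224): to w=0 gives 2083 → profitable ✗; to w=32 gives 7141 − 282×32 = -1883 → profitable ✗.
4 of the 6 constraints hold; not an equilibrium.

4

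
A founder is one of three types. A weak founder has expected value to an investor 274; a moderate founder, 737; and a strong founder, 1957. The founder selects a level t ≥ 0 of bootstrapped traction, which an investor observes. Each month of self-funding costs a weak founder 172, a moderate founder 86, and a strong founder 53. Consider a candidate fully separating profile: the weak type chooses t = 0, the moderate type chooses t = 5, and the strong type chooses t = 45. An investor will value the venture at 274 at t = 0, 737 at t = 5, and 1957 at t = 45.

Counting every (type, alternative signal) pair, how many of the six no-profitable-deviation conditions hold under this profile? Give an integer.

Moderate (own payoff 737 − 86×5 = 307): to t=0 gives 274 → no gain ✓; to t=45 gives 1957 − 86×45 = -1913 → no gain ✓.
Weak (own payoff 274): to t=5 gives 737 − 172×5 = -123 → no gain ✓; to t=45 gives 1957 − 172×45 = -5783 → no gain ✓.
Strong (own payoff 1957 − 53×45 = -428): to t=0 gives 274 → profitable ✗; to t=5 gives 737 − 53×5 = 472 → profitable ✗.
4 of the 6 constraints hold; not an equilibrium.

4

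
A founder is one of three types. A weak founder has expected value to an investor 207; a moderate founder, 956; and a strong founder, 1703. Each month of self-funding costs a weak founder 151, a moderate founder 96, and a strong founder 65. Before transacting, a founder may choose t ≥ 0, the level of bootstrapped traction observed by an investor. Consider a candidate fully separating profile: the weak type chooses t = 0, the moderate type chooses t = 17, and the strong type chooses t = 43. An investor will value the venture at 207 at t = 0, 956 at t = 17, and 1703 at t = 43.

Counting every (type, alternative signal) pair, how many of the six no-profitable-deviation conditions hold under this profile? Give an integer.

3

Strong (own payoff 1703 − 65×43 = -1092): to t=0 gives 207 → profitable ✗; to t=17 gives 956 − 65×17 = -149 → profitable ✗.
Moderate (own payoff 956 − 96×17 = -676): to t=0 gives 207 → profitable ✗; to t=43 gives 1703 − 96×43 = -2425 → no gain ✓.
Weak (own payoff 207): to t=17 gives 956 − 151×17 = -1611 → no gain ✓; to t=43 gives 1703 − 151×43 = -4790 → no gain ✓.
3 of the 6 constraints hold; not an equilibrium.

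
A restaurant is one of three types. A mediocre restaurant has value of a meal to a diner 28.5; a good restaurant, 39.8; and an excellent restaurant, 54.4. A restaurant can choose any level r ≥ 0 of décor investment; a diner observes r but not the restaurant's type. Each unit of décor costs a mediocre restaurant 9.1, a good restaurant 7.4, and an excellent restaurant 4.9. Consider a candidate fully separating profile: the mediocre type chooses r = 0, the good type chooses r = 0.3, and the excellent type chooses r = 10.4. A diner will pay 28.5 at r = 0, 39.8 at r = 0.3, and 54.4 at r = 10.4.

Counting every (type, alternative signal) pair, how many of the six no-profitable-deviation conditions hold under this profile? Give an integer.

Good (own payoff 39.8 − 7.4×0.3 = 37.58): to r=0 gives 28.5 → no gain ✓; to r=10.4 gives 54.4 − 7.4×10.4 = -22.56 → no gain ✓.
Excellent (own payoff 54.4 − 4.9×10.4 = 3.44): to r=0 gives 28.5 → profitable ✗; to r=0.3 gives 39.8 − 4.9×0.3 = 38.33 → profitable ✗.
Mediocre (own payoff 28.5): to r=0.3 gives 39.8 − 9.1×0.3 = 37.07 → profitable ✗; to r=10.4 gives 54.4 − 9.1×10.4 = -40.24 → no gain ✓.
3 of the 6 constraints hold; not an equilibrium.

3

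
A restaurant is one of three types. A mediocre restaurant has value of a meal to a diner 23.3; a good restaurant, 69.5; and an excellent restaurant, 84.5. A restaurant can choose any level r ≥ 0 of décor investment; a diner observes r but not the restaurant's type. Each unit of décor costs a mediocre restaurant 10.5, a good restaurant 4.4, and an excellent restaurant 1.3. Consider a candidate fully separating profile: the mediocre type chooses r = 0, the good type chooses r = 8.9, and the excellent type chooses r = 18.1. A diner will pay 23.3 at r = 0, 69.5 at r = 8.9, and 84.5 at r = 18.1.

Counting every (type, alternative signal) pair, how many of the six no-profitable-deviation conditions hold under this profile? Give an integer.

6

Good (own payoff 69.5 − 4.4×8.9 = 30.34): to r=0 gives 23.3 → no gain ✓; to r=18.1 gives 84.5 − 4.4×18.1 = 4.86 → no gain ✓.
Mediocre (own payoff 23.3): to r=8.9 gives 69.5 − 10.5×8.9 = -23.95 → no gain ✓; to r=18.1 gives 84.5 − 10.5×18.1 = -105.55 → no gain ✓.
Excellent (own payoff 84.5 − 1.3×18.1 = 60.97): to r=0 gives 23.3 → no gain ✓; to r=8.9 gives 69.5 − 1.3×8.9 = 57.93 → no gain ✓.
6 of the 6 constraints hold; this profile is a separating equilibrium.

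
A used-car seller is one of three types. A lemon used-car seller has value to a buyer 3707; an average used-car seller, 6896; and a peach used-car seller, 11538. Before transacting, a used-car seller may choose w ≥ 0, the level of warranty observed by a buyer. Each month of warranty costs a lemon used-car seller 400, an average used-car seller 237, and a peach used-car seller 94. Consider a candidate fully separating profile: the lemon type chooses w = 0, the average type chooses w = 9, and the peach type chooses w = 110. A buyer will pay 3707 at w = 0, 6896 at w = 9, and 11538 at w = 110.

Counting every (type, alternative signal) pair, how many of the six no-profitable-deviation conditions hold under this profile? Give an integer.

Average (own payoff 6896 − 237×9 = 4763): to w=0 gives 3707 → no gain ✓; to w=110 gives 11538 − 237×110 = -14532 → no gain ✓.
Peach (own payoff 11538 − 94×110 = 1198): to w=0 gives 3707 → profitable ✗; to w=9 gives 6896 − 94×9 = 6050 → profitable ✗.
Lemon (own payoff 3707): to w=9 gives 6896 − 400×9 = 3296 → no gain ✓; to w=110 gives 11538 − 400×110 = -32462 → no gain ✓.
4 of the 6 constraints hold; not an equilibrium.

4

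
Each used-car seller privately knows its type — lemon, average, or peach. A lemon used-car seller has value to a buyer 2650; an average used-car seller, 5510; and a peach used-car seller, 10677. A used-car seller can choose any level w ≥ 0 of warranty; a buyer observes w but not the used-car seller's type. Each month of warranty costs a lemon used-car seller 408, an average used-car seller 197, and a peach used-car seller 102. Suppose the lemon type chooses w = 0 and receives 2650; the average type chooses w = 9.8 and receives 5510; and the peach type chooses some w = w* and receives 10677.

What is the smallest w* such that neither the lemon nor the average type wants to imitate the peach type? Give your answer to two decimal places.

36.03

Average type (on-path payoff 5510 − 197×9.8 = 3579.4) won't mimic when 3579.4 ≥ 10677 − 197·w*, i.e. w* ≥ 36.03.
Lemon type (on-path payoff 2650) won't mimic when 2650 ≥ 10677 − 408·w*, i.e. w* ≥ 19.67.
Both must hold, so w* = max(19.67, 36.03) = 36.03. The average type's constraint binds.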